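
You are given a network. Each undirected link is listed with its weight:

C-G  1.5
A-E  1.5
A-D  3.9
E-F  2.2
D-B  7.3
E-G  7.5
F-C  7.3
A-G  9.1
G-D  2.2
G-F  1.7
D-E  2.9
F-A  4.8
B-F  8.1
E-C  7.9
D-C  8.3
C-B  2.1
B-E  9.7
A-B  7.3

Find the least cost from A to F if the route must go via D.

Shortest A→D: A–D = 3.9
Shortest D→F: D–G–F = 3.9
Total via D: 3.9 + 3.9 = 7.8.

7.8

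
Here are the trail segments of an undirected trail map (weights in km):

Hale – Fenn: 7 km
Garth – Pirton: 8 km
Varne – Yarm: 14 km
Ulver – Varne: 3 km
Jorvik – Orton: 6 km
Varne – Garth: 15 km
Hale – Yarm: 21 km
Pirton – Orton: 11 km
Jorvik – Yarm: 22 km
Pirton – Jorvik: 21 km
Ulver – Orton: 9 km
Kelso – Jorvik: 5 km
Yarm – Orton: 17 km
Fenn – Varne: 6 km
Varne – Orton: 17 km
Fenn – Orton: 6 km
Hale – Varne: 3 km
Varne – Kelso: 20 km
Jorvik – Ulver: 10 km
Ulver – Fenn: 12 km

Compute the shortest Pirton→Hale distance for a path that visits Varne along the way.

Best Pirton to Varne: Pirton → Garth → Varne costing 23
Shortest Varne→Hale: Varne → Hale = 3
Total via Varne: 23 + 3 = 26 km.

26 km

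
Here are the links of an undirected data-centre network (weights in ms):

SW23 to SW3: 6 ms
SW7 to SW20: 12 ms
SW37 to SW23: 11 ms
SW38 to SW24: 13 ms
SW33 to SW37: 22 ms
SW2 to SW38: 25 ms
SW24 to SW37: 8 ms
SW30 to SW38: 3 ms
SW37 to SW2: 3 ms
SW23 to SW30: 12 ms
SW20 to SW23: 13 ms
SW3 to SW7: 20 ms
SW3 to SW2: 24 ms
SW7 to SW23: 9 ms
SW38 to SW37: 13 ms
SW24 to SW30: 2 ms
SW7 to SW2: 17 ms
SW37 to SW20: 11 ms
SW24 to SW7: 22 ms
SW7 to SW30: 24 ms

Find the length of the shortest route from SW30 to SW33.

Settle nodes by increasing distance from SW30:
SW30: 0
SW24: 2  (via SW30)
SW38: 3  (via SW30)
SW37: 10  (via SW24)
SW23: 12  (via SW30)
SW2: 13  (via SW37)
SW3: 18  (via SW23)
SW7: 21  (via SW23)
SW20: 21  (via SW37)
SW33: 32  (via SW37)
Shortest route: SW30 → SW24 → SW37 → SW33 = 32 ms.

32 ms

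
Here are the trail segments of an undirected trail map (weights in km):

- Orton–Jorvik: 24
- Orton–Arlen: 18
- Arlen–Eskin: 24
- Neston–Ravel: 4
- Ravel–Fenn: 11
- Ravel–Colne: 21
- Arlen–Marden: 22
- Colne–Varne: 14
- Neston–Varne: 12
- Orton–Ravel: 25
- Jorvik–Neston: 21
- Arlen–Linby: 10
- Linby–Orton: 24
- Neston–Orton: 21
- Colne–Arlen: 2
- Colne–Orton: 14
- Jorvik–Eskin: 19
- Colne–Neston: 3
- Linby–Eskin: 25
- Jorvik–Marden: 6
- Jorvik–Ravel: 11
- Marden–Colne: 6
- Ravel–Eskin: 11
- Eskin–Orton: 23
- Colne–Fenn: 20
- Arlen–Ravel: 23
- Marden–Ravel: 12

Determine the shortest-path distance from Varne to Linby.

Running Dijkstra from Varne:
Varne: 0
Neston: 12  (via Varne)
Colne: 14  (via Varne)
Ravel: 16  (via Neston)
Arlen: 16  (via Colne)
Marden: 20  (via Colne)
Jorvik: 26  (via Marden)
Linby: 26  (via Arlen)
Shortest route: Varne–Colne–Arlen–Linby = 26 km.

26 km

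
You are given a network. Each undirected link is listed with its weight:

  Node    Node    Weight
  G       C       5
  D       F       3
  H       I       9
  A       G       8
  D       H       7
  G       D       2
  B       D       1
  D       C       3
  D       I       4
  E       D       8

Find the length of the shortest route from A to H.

Shortest distances from A:
A: 0
G: 8  (via A)
D: 10  (via G)
B: 11  (via D)
C: 13  (via G)
F: 13  (via D)
I: 14  (via D)
H: 17  (via D)
Shortest route: A–G–D–H = 17.

17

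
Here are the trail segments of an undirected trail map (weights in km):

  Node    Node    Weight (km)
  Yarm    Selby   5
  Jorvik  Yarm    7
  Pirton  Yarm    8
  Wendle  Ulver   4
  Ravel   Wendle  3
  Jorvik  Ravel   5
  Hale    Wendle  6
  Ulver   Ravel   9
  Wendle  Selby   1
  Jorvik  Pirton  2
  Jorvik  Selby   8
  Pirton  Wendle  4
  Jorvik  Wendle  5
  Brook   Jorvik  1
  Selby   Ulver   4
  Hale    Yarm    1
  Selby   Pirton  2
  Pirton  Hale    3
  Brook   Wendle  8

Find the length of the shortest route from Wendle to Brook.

6 km

Candidate routes:
Wendle–Ravel–Jorvik–Brook: 3+5+1 = 9
Wendle–Pirton–Jorvik–Brook: 4+2+1 = 7
Wendle–Jorvik–Brook: 5+1 = 6
Wendle–Brook: 8 = 8
Cheapest is Wendle–Jorvik–Brook at 6 km.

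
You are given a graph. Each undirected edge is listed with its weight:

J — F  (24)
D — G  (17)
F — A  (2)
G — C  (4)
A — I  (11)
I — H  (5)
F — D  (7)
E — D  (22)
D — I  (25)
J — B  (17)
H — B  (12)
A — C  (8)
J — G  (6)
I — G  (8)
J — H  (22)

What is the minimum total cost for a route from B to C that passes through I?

29

Best B to I: B–H–I costing 17
Shortest I→C: I–G–C = 12
Total via I: 17 + 12 = 29.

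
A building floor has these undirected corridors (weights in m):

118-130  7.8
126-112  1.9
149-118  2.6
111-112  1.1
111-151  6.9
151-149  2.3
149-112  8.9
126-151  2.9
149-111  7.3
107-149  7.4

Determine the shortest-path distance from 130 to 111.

Settle nodes by increasing distance from 130:
130: 0
118: 7.8  (via 130)
149: 10.4  (via 118)
151: 12.7  (via 149)
126: 15.6  (via 151)
112: 17.5  (via 126)
111: 17.7  (via 149)
Shortest route: 130–118–149–111 = 17.7 m.

17.7 m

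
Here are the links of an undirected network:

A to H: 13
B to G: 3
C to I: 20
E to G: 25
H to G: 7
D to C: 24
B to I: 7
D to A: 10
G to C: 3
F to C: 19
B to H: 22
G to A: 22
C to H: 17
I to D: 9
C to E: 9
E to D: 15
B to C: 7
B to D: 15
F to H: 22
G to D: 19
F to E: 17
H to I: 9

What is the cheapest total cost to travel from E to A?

Shortest distances from E:
E: 0
C: 9  (via E)
G: 12  (via C)
B: 15  (via G)
D: 15  (via E)
F: 17  (via E)
H: 19  (via G)
I: 22  (via B)
A: 25  (via D)
Shortest route: E–D–A = 25.

25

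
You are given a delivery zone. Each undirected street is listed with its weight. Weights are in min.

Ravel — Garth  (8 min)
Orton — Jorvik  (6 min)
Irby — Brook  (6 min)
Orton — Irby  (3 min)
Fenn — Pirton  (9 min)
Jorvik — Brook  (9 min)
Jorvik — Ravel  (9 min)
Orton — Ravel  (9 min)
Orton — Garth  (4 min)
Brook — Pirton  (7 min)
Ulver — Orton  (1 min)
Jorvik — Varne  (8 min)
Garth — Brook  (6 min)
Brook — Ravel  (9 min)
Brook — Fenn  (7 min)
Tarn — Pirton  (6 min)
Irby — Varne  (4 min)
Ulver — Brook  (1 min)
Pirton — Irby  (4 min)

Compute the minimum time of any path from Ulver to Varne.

8 min

Settle nodes by increasing distance from Ulver:
Ulver: 0
Brook: 1  (via Ulver)
Orton: 1  (via Ulver)
Irby: 4  (via Orton)
Garth: 5  (via Orton)
Jorvik: 7  (via Orton)
Pirton: 8  (via Brook)
Fenn: 8  (via Brook)
Varne: 8  (via Irby)
Shortest route: Ulver–Orton–Irby–Varne = 8 min.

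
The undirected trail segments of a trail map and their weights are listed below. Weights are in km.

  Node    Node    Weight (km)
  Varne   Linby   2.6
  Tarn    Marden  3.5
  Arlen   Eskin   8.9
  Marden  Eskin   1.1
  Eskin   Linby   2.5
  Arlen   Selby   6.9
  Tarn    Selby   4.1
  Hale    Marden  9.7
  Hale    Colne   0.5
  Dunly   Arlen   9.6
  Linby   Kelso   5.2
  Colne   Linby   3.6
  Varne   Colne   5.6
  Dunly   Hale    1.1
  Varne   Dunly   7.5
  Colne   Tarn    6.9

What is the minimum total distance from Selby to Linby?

11.2 km

Running Dijkstra from Selby:
Selby: 0
Tarn: 4.1  (via Selby)
Arlen: 6.9  (via Selby)
Marden: 7.6  (via Tarn)
Eskin: 8.7  (via Marden)
Colne: 11  (via Tarn)
Linby: 11.2  (via Eskin)
Shortest route: Selby–Tarn–Marden–Eskin–Linby = 11.2 km.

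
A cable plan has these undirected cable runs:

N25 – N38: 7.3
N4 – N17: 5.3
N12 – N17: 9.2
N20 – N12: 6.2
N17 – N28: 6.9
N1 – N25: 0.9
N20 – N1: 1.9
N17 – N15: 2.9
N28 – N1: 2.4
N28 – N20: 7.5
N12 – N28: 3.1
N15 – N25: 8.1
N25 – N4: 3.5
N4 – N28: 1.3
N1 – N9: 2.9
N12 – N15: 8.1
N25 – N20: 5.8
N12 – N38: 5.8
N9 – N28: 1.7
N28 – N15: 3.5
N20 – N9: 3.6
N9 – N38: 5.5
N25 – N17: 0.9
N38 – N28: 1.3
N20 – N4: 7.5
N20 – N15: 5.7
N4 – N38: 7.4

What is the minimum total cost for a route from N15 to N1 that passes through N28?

5.9

Best N15 to N28: N15 → N28 costing 3.5
Shortest N28→N1: N28 → N1 = 2.4
Total via N28: 3.5 + 2.4 = 5.9.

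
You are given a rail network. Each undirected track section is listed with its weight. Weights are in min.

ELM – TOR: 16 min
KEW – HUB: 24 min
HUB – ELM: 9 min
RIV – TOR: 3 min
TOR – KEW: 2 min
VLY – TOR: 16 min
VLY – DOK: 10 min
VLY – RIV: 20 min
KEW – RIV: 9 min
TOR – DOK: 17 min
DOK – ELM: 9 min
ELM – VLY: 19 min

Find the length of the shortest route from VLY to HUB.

Compare a few routes:
VLY - TOR - ELM - HUB: 16+16+9 = 41
VLY - ELM - HUB: 19+9 = 28
Cheapest is VLY - ELM - HUB at 28 min.

28 min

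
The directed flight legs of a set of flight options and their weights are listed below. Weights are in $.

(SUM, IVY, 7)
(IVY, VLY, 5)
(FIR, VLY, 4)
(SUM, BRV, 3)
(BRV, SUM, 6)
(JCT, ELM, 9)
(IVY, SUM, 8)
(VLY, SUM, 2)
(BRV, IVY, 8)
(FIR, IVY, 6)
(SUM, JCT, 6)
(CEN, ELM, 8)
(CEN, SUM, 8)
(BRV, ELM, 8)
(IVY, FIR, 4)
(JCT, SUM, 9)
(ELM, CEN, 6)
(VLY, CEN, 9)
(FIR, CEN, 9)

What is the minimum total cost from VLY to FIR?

$13

Candidate routes:
VLY → SUM → BRV → IVY → FIR: 2+3+8+4 = 17
VLY → SUM → IVY → FIR: 2+7+4 = 13
The minimum is $13 via VLY → SUM → IVY → FIR.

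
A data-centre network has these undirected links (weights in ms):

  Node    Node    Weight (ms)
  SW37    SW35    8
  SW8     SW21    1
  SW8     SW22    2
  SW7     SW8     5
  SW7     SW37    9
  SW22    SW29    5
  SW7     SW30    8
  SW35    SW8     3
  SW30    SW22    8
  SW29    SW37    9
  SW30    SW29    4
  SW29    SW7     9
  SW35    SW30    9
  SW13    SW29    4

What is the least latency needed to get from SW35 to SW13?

14 ms

Settle nodes by increasing distance from SW35:
SW35: 0
SW8: 3  (via SW35)
SW21: 4  (via SW8)
SW22: 5  (via SW8)
SW37: 8  (via SW35)
SW7: 8  (via SW8)
SW30: 9  (via SW35)
SW29: 10  (via SW22)
SW13: 14  (via SW29)
Shortest route: SW35 → SW8 → SW22 → SW29 → SW13 = 14 ms.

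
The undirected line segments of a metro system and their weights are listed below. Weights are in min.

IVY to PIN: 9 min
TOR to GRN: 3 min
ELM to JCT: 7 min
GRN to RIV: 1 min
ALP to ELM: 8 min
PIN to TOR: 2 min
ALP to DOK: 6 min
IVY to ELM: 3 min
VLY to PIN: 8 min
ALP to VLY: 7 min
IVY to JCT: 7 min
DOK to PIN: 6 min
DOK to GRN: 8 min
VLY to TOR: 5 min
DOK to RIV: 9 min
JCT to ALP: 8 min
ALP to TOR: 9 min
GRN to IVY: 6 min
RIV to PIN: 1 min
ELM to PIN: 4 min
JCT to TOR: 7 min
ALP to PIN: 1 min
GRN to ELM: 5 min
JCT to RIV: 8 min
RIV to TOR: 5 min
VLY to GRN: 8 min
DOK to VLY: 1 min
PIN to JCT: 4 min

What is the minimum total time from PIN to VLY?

Shortest distances from PIN:
PIN: 0
ALP: 1  (via PIN)
RIV: 1  (via PIN)
GRN: 2  (via RIV)
TOR: 2  (via PIN)
JCT: 4  (via PIN)
ELM: 4  (via PIN)
DOK: 6  (via PIN)
VLY: 7  (via TOR)
Shortest route: PIN–TOR–VLY = 7 min.

7 min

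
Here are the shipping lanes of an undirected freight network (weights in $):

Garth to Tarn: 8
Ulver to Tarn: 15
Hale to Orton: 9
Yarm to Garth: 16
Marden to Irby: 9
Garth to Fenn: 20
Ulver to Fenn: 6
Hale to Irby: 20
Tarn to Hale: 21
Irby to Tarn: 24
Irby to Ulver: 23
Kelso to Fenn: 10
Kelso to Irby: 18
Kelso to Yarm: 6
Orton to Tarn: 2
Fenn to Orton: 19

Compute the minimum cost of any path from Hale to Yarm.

Settle nodes by increasing distance from Hale:
Hale: 0
Orton: 9  (via Hale)
Tarn: 11  (via Orton)
Garth: 19  (via Tarn)
Irby: 20  (via Hale)
Ulver: 26  (via Tarn)
Fenn: 28  (via Orton)
Marden: 29  (via Irby)
Yarm: 35  (via Garth)
Shortest route: Hale → Orton → Tarn → Garth → Yarm = $35.

$35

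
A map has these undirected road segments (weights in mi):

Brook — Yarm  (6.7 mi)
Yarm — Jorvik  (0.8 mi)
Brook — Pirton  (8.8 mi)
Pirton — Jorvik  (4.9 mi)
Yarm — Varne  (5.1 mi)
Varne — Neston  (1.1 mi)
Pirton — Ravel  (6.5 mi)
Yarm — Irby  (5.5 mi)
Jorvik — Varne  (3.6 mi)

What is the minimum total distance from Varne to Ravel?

Candidate routes:
Varne - Jorvik - Pirton - Ravel: 3.6+4.9+6.5 = 15
Varne - Yarm - Jorvik - Pirton - Ravel: 5.1+0.8+4.9+6.5 = 17.3
Varne - Jorvik - Yarm - Brook - Pirton - Ravel: 3.6+0.8+6.7+8.8+6.5 = 26.4
Cheapest is Varne - Jorvik - Pirton - Ravel at 15 mi.

15 mi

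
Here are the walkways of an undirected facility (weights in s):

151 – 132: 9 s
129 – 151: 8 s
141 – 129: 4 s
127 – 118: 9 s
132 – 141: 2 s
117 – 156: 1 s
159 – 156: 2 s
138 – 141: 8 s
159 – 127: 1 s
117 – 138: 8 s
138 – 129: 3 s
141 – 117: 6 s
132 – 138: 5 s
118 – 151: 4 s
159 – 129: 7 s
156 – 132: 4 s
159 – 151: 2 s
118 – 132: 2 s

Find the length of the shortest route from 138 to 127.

Shortest distances from 138:
138: 0
129: 3  (via 138)
132: 5  (via 138)
118: 7  (via 132)
141: 7  (via 129)
117: 8  (via 138)
156: 9  (via 132)
159: 10  (via 129)
127: 11  (via 159)
Shortest route: 138 → 129 → 159 → 127 = 11 s.

11 s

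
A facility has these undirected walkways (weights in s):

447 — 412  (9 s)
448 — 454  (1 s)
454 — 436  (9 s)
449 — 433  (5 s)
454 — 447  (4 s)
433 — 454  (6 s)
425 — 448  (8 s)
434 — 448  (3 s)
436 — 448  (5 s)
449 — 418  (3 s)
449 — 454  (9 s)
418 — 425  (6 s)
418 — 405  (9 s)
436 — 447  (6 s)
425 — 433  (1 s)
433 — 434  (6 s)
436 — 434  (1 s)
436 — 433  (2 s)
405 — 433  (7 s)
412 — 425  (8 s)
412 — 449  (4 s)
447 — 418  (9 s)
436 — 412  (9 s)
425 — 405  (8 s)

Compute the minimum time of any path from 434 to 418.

Candidate routes:
434 → 436 → 433 → 449 → 418: 1+2+5+3 = 11
434 → 436 → 433 → 425 → 418: 1+2+1+6 = 10
Cheapest is 434 → 436 → 433 → 425 → 418 at 10 s.

10 s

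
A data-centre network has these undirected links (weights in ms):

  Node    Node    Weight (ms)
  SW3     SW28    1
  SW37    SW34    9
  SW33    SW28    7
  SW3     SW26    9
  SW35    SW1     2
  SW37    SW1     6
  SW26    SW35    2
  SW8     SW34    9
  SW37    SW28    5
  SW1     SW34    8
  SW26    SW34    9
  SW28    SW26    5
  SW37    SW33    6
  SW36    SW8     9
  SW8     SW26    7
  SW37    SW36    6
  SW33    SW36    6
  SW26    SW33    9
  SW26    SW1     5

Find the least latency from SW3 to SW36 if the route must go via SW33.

14 ms

Best SW3 to SW33: SW3 → SW28 → SW33 costing 8
Shortest SW33→SW36: SW33 → SW36 = 6
Total via SW33: 8 + 6 = 14 ms.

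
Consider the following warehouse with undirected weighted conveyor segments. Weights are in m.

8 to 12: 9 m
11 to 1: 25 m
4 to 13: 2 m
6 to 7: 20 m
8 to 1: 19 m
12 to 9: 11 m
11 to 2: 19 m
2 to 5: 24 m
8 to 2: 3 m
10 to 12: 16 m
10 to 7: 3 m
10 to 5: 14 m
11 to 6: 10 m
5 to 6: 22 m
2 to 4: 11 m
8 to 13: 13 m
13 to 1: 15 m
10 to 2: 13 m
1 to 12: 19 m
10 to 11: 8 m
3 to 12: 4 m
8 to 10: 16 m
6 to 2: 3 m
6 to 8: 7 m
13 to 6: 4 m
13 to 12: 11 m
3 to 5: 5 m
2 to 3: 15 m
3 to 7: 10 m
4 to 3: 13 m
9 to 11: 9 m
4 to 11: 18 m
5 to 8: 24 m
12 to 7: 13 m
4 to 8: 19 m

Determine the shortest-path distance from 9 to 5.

Candidate routes:
9 - 11 - 10 - 5: 9+8+14 = 31
9 - 12 - 7 - 3 - 5: 11+13+10+5 = 39
9 - 12 - 3 - 5: 11+4+5 = 20
9 - 11 - 10 - 7 - 3 - 5: 9+8+3+10+5 = 35
The minimum is 20 m via 9 - 12 - 3 - 5.

20 m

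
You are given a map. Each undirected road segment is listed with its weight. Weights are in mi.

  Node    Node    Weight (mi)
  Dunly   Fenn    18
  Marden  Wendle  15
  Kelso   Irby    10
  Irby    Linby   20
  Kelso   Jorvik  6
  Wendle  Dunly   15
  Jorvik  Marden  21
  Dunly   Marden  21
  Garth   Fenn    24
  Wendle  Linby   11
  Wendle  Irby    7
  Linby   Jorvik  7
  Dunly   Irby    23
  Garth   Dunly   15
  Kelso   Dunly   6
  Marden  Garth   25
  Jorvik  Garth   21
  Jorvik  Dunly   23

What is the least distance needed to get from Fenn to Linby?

37 mi

Settle nodes by increasing distance from Fenn:
Fenn: 0
Dunly: 18  (via Fenn)
Kelso: 24  (via Dunly)
Garth: 24  (via Fenn)
Jorvik: 30  (via Kelso)
Wendle: 33  (via Dunly)
Irby: 34  (via Kelso)
Linby: 37  (via Jorvik)
Shortest route: Fenn → Dunly → Kelso → Jorvik → Linby = 37 mi.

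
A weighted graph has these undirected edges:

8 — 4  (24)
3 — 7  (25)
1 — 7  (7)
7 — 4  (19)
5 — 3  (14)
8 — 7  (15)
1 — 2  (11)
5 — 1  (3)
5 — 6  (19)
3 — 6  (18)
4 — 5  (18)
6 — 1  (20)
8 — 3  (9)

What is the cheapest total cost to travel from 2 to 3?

Settle nodes by increasing distance from 2:
2: 0
1: 11  (via 2)
5: 14  (via 1)
7: 18  (via 1)
3: 28  (via 5)
Shortest route: 2 → 1 → 5 → 3 = 28.

28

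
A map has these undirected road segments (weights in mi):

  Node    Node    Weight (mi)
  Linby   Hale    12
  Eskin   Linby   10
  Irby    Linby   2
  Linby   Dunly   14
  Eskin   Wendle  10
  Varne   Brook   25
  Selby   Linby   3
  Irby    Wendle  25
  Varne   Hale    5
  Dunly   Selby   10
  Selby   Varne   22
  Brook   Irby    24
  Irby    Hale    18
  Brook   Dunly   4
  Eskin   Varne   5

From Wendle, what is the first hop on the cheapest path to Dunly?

Candidate routes:
Wendle–Irby–Linby–Selby–Dunly: 25+2+3+10 = 40
Wendle–Eskin–Linby–Selby–Dunly: 10+10+3+10 = 33
Wendle–Eskin–Linby–Dunly: 10+10+14 = 34
Cheapest is Wendle–Eskin–Linby–Selby–Dunly at 33 mi.
So from Wendle the first move is to Eskin.

Eskin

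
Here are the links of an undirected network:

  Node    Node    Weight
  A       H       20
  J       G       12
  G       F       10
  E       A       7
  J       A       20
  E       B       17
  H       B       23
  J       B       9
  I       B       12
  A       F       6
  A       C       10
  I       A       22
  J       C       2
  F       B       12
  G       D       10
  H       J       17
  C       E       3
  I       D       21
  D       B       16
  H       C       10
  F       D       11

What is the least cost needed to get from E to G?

17

Candidate routes:
E - A - F - G: 7+6+10 = 23
E - C - J - G: 3+2+12 = 17
Cheapest is E - C - J - G at 17.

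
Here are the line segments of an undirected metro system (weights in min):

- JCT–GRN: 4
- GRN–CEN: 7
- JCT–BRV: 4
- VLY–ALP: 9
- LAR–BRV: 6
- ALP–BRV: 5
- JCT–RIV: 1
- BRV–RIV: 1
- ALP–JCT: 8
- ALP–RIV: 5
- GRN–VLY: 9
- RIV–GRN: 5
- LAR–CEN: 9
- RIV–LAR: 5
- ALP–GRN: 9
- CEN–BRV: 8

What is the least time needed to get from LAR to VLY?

Shortest distances from LAR:
LAR: 0
RIV: 5  (via LAR)
JCT: 6  (via RIV)
BRV: 6  (via LAR)
CEN: 9  (via LAR)
ALP: 10  (via RIV)
GRN: 10  (via RIV)
VLY: 19  (via ALP)
Shortest route: LAR → RIV → ALP → VLY = 19 min.

19 min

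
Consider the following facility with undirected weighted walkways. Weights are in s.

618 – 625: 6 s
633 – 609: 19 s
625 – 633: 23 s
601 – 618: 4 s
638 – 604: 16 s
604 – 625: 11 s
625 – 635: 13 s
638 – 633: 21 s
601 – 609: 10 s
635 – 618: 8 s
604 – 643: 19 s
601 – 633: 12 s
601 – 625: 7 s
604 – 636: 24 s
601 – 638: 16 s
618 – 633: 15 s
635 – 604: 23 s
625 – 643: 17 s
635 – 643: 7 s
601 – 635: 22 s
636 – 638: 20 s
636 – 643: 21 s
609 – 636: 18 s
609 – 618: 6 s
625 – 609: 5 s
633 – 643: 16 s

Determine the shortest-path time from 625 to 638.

23 s

Candidate routes:
625–604–638: 11+16 = 27
625–601–638: 7+16 = 23
625–618–601–638: 6+4+16 = 26
625–609–618–601–638: 5+6+4+16 = 31
The minimum is 23 s via 625–601–638.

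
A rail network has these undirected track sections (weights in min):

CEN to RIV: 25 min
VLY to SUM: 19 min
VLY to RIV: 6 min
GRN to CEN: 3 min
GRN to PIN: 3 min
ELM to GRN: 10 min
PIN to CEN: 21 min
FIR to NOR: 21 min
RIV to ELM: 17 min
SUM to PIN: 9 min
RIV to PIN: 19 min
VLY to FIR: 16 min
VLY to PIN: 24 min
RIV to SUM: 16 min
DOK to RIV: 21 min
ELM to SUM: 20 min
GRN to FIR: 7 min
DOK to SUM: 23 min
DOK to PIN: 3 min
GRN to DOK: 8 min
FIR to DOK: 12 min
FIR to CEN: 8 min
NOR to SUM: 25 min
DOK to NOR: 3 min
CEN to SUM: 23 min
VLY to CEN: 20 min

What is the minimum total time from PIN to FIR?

10 min

Candidate routes:
PIN → DOK → FIR: 3+12 = 15
PIN → GRN → FIR: 3+7 = 10
PIN → GRN → CEN → FIR: 3+3+8 = 14
The minimum is 10 min via PIN → GRN → FIR.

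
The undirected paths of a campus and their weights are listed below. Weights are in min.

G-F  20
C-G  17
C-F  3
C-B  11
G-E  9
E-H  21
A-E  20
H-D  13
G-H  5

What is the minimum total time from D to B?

46 min

Running Dijkstra from D:
D: 0
H: 13  (via D)
G: 18  (via H)
E: 27  (via G)
C: 35  (via G)
F: 38  (via G)
B: 46  (via C)
Shortest route: D–H–G–C–B = 46 min.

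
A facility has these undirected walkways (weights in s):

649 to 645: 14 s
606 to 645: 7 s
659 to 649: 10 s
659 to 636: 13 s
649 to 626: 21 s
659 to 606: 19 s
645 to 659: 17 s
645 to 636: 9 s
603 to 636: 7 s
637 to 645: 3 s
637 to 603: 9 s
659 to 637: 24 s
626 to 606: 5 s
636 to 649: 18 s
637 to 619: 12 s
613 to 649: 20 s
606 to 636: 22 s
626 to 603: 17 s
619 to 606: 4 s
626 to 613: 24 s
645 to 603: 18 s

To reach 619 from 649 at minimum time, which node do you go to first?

Candidate routes:
649–626–606–619: 21+5+4 = 30
649–645–637–619: 14+3+12 = 29
649–645–606–619: 14+7+4 = 25
649–659–606–619: 10+19+4 = 33
Cheapest is 649–645–606–619 at 25 s.
So from 649 the first move is to 645.

645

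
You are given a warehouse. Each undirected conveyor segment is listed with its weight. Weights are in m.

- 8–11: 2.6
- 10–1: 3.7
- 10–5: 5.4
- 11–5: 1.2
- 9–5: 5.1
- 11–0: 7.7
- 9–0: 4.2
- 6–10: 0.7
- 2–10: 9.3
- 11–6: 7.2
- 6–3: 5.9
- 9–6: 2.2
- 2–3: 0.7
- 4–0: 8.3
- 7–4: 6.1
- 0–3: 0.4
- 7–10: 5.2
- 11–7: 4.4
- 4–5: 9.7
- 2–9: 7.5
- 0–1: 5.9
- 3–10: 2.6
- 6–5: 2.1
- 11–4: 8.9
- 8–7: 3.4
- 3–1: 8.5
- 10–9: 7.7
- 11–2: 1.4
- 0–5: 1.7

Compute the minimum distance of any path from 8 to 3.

Settle nodes by increasing distance from 8:
8: 0
11: 2.6  (via 8)
7: 3.4  (via 8)
5: 3.8  (via 11)
2: 4  (via 11)
3: 4.7  (via 2)
Shortest route: 8–11–2–3 = 4.7 m.

4.7 m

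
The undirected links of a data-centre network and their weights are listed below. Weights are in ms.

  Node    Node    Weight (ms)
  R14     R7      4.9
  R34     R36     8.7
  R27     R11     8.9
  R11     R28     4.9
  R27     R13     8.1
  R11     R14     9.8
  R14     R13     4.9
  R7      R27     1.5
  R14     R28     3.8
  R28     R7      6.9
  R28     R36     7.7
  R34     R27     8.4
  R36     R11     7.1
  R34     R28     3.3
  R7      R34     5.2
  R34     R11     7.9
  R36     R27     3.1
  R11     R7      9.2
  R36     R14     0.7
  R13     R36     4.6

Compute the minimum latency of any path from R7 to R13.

Compare a few routes:
R7 → R27 → R36 → R13: 1.5+3.1+4.6 = 9.2
R7 → R27 → R13: 1.5+8.1 = 9.6
R7 → R14 → R13: 4.9+4.9 = 9.8
Cheapest is R7 → R27 → R36 → R13 at 9.2 ms.

9.2 ms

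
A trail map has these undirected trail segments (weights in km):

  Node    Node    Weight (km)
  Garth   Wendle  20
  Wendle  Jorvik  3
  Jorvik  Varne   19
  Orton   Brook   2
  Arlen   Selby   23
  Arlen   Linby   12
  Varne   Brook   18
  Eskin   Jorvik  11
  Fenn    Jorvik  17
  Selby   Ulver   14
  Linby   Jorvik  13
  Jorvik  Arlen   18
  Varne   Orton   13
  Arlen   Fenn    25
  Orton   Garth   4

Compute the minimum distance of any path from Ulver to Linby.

49 km

Candidate routes:
Ulver - Selby - Arlen - Jorvik - Linby: 14+23+18+13 = 68
Ulver - Selby - Arlen - Linby: 14+23+12 = 49
Cheapest is Ulver - Selby - Arlen - Linby at 49 km.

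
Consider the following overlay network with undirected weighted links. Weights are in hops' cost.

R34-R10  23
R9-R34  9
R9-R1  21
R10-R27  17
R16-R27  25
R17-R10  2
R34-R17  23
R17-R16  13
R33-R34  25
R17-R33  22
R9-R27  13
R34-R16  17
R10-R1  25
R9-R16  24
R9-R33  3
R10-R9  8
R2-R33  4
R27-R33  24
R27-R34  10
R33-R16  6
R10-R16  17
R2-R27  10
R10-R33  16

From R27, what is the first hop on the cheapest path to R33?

R2

Candidate routes:
R27 → R9 → R33: 13+3 = 16
R27 → R2 → R33: 10+4 = 14
Cheapest is R27 → R2 → R33 at 14 hops' cost.
So from R27 the first move is to R2.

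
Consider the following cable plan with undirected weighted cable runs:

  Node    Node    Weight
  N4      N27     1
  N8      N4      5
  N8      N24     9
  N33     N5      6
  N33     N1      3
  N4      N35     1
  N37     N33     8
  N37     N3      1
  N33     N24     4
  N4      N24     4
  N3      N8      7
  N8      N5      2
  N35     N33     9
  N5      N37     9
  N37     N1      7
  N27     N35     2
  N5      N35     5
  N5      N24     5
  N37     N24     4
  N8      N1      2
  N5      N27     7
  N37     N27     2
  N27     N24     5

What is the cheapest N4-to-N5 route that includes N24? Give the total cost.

Shortest N4→N24: N4–N24 = 4
Best N24 to N5: N24–N5 costing 5
Total via N24: 4 + 5 = 9.

9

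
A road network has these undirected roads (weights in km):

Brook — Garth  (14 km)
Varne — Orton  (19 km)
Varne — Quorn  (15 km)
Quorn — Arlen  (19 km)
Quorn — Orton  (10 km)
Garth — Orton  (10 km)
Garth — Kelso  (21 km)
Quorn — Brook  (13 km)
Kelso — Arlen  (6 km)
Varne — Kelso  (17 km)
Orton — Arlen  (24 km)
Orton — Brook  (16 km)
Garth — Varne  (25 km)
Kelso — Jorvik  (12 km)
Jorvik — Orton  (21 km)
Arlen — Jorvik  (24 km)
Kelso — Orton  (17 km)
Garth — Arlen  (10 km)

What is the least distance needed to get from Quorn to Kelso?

Candidate routes:
Quorn–Varne–Kelso: 15+17 = 32
Quorn–Arlen–Kelso: 19+6 = 25
Quorn–Orton–Kelso: 10+17 = 27
Cheapest is Quorn–Arlen–Kelso at 25 km.

25 km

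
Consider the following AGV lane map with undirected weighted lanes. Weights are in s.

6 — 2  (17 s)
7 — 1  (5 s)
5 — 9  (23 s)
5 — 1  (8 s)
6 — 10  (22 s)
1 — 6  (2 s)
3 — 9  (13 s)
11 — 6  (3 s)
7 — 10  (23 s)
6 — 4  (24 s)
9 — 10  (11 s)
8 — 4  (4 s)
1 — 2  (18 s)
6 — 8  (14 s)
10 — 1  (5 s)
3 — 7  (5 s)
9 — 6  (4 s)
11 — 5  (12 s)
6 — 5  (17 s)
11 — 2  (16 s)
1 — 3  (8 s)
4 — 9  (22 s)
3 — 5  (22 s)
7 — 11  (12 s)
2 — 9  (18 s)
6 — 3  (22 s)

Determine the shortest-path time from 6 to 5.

10 s

Candidate routes:
6–11–5: 3+12 = 15
6–1–5: 2+8 = 10
The minimum is 10 s via 6–1–5.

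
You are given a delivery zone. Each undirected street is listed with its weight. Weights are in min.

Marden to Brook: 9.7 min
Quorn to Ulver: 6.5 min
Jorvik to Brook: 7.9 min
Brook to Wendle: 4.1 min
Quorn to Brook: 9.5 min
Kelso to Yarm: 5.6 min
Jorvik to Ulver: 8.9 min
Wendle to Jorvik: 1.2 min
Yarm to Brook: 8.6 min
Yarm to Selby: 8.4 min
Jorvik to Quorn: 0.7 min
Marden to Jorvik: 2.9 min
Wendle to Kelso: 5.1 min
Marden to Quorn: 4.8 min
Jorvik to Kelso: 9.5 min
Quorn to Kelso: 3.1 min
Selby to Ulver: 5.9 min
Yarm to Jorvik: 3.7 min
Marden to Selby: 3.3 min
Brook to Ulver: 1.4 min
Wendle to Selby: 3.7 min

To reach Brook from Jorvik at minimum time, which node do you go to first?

Wendle

Compare a few routes:
Jorvik–Quorn–Ulver–Brook: 0.7+6.5+1.4 = 8.6
Jorvik–Wendle–Brook: 1.2+4.1 = 5.3
Jorvik–Brook: 7.9 = 7.9
The minimum is 5.3 min via Jorvik–Wendle–Brook.
So from Jorvik the first move is to Wendle.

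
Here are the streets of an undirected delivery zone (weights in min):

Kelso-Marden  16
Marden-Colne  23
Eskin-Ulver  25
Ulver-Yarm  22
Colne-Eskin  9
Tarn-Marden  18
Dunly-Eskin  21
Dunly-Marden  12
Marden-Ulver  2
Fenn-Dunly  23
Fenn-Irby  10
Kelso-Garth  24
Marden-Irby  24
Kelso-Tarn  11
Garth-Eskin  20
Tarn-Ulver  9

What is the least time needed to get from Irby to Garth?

64 min

Compare a few routes:
Irby → Fenn → Dunly → Eskin → Garth: 10+23+21+20 = 74
Irby → Marden → Ulver → Tarn → Kelso → Garth: 24+2+9+11+24 = 70
Irby → Marden → Kelso → Garth: 24+16+24 = 64
Irby → Marden → Ulver → Eskin → Garth: 24+2+25+20 = 71
The minimum is 64 min via Irby → Marden → Kelso → Garth.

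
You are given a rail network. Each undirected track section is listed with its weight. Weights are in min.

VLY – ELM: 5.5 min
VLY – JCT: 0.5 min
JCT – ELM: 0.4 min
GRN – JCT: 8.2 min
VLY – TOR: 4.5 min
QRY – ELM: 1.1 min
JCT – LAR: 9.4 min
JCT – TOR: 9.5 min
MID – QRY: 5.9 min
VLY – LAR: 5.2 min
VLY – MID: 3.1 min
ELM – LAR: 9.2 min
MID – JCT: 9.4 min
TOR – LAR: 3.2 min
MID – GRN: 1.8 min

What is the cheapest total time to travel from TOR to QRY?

6.5 min

Compare a few routes:
TOR → LAR → VLY → JCT → ELM → QRY: 3.2+5.2+0.5+0.4+1.1 = 10.4
TOR → VLY → JCT → ELM → QRY: 4.5+0.5+0.4+1.1 = 6.5
Cheapest is TOR → VLY → JCT → ELM → QRY at 6.5 min.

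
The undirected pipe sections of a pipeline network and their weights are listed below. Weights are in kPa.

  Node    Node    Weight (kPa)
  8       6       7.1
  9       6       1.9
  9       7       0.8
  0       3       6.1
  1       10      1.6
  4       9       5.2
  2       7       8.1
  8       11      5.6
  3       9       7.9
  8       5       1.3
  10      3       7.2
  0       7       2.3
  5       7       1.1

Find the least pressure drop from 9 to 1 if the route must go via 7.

Shortest 9→7: 9 → 7 = 0.8
Best 7 to 1: 7 → 0 → 3 → 10 → 1 costing 17.2
Total via 7: 0.8 + 17.2 = 18 kPa.

18 kPa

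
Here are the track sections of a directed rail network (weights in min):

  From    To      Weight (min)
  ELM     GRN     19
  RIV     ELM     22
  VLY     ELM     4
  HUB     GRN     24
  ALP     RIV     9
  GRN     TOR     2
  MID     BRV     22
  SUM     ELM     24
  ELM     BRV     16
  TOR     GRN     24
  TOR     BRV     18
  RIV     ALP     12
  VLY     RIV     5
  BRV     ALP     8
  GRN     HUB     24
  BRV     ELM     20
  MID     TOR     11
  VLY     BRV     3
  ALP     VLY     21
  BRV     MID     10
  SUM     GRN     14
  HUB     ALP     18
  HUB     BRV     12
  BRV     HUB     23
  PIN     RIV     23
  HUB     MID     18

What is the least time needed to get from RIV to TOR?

43 min

Shortest distances from RIV:
RIV: 0
ALP: 12  (via RIV)
ELM: 22  (via RIV)
VLY: 33  (via ALP)
BRV: 36  (via VLY)
GRN: 41  (via ELM)
TOR: 43  (via GRN)
Shortest route: RIV → ELM → GRN → TOR = 43 min.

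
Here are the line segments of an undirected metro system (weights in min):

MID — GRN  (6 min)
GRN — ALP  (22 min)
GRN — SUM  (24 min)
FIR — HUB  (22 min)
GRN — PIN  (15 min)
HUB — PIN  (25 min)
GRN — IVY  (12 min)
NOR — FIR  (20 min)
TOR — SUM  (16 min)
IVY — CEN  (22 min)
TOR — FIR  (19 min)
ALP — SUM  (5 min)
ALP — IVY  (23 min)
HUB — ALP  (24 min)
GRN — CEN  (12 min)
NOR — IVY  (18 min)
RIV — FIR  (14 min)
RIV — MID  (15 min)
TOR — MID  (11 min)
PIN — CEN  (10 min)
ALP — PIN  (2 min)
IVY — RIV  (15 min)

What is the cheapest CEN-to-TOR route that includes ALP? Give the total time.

Shortest CEN→ALP: CEN → PIN → ALP = 12
Shortest ALP→TOR: ALP → SUM → TOR = 21
Total via ALP: 12 + 21 = 33 min.

33 min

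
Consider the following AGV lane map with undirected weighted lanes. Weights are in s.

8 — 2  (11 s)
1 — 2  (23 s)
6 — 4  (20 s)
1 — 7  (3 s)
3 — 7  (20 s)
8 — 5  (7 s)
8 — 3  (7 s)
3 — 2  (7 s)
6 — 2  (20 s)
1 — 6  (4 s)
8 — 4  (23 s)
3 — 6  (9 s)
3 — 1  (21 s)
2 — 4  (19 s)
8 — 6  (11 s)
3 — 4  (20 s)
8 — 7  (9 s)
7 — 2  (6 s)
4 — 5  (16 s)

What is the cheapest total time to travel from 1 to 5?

Compare a few routes:
1 - 6 - 3 - 8 - 5: 4+9+7+7 = 27
1 - 7 - 8 - 5: 3+9+7 = 19
1 - 6 - 8 - 5: 4+11+7 = 22
1 - 7 - 2 - 8 - 5: 3+6+11+7 = 27
Cheapest is 1 - 7 - 8 - 5 at 19 s.

19 s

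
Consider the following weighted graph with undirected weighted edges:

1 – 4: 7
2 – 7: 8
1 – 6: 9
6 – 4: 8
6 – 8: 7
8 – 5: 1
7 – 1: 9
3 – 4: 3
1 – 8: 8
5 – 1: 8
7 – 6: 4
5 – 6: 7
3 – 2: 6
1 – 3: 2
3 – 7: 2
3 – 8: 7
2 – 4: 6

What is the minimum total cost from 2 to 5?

14

Shortest distances from 2:
2: 0
3: 6  (via 2)
4: 6  (via 2)
1: 8  (via 3)
7: 8  (via 2)
6: 12  (via 7)
8: 13  (via 3)
5: 14  (via 8)
Shortest route: 2 → 3 → 8 → 5 = 14.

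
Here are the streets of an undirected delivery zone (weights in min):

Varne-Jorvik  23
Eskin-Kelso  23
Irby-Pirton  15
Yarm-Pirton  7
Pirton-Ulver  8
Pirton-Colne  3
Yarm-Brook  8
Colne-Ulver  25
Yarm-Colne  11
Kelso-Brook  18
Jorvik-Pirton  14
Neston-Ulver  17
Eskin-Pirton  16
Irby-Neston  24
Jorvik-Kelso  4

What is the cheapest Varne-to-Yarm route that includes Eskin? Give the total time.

73 min

Best Varne to Eskin: Varne–Jorvik–Kelso–Eskin costing 50
Best Eskin to Yarm: Eskin–Pirton–Yarm costing 23
Total via Eskin: 50 + 23 = 73 min.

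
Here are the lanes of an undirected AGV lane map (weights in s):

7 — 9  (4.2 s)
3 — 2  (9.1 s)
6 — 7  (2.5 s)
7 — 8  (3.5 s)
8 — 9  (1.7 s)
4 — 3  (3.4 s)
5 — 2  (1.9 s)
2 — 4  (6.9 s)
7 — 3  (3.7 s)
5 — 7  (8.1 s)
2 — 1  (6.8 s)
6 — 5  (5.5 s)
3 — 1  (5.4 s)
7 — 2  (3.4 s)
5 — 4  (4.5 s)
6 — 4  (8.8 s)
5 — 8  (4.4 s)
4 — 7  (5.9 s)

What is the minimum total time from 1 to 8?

Settle nodes by increasing distance from 1:
1: 0
3: 5.4  (via 1)
2: 6.8  (via 1)
5: 8.7  (via 2)
4: 8.8  (via 3)
7: 9.1  (via 3)
6: 11.6  (via 7)
8: 12.6  (via 7)
Shortest route: 1–3–7–8 = 12.6 s.

12.6 s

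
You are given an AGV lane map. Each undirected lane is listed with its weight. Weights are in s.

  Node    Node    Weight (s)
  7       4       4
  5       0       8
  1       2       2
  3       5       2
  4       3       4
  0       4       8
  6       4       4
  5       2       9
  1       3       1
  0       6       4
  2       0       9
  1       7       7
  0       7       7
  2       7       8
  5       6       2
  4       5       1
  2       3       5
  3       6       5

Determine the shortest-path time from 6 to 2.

7 s

Shortest distances from 6:
6: 0
5: 2  (via 6)
4: 3  (via 5)
0: 4  (via 6)
3: 4  (via 5)
1: 5  (via 3)
2: 7  (via 1)
Shortest route: 6–5–3–1–2 = 7 s.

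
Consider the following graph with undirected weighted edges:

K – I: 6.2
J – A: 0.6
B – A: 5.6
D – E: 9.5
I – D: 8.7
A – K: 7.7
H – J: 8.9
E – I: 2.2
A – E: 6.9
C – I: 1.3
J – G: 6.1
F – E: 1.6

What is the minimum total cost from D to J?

Candidate routes:
D–I–K–A–J: 8.7+6.2+7.7+0.6 = 23.2
D–E–A–J: 9.5+6.9+0.6 = 17
D–I–E–A–J: 8.7+2.2+6.9+0.6 = 18.4
D–E–I–K–A–J: 9.5+2.2+6.2+7.7+0.6 = 26.2
The minimum is 17 via D–E–A–J.

17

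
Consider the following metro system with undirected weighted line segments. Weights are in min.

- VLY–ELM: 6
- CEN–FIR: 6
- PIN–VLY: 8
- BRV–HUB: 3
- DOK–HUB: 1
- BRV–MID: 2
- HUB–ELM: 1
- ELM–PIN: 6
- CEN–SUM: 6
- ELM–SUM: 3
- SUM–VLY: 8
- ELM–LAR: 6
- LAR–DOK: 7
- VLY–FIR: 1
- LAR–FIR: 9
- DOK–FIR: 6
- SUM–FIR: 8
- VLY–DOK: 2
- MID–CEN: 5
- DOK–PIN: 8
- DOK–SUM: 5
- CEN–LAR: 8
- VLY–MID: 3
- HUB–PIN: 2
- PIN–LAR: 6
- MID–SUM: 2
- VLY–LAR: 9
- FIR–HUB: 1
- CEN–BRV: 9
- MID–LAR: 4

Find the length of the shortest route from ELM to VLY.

Candidate routes:
ELM - VLY: 6 = 6
ELM - HUB - DOK - VLY: 1+1+2 = 4
ELM - HUB - FIR - VLY: 1+1+1 = 3
The minimum is 3 min via ELM - HUB - FIR - VLY.

3 min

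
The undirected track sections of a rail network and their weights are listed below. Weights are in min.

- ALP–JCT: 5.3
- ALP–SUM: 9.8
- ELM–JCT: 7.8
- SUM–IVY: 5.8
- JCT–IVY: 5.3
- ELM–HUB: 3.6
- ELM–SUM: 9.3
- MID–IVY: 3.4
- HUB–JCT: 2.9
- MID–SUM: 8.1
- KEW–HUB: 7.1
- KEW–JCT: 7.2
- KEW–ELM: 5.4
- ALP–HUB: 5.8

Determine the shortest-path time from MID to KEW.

Compare a few routes:
MID → IVY → JCT → KEW: 3.4+5.3+7.2 = 15.9
MID → IVY → JCT → ELM → KEW: 3.4+5.3+7.8+5.4 = 21.9
MID → IVY → JCT → HUB → KEW: 3.4+5.3+2.9+7.1 = 18.7
MID → IVY → JCT → HUB → ELM → KEW: 3.4+5.3+2.9+3.6+5.4 = 20.6
Cheapest is MID → IVY → JCT → KEW at 15.9 min.

15.9 min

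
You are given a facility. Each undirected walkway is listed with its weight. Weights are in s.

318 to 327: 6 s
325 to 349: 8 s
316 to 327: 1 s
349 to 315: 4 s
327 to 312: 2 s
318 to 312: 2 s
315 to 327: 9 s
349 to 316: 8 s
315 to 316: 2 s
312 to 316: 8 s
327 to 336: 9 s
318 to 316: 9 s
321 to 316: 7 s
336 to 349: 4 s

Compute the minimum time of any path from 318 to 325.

Settle nodes by increasing distance from 318:
318: 0
312: 2  (via 318)
327: 4  (via 312)
316: 5  (via 327)
315: 7  (via 316)
349: 11  (via 315)
321: 12  (via 316)
336: 13  (via 327)
325: 19  (via 349)
Shortest route: 318 → 312 → 327 → 316 → 315 → 349 → 325 = 19 s.

19 s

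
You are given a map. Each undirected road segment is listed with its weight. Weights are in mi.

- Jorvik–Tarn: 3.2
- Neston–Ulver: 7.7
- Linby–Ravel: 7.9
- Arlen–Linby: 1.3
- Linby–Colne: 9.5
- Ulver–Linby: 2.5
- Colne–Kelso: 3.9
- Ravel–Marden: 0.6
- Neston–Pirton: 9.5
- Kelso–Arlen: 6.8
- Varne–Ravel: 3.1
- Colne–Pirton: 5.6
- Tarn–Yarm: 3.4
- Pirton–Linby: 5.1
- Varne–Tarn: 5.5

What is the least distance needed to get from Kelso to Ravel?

16 mi

Compare a few routes:
Kelso → Arlen → Linby → Ravel: 6.8+1.3+7.9 = 16
Kelso → Colne → Linby → Ravel: 3.9+9.5+7.9 = 21.3
The minimum is 16 mi via Kelso → Arlen → Linby → Ravel.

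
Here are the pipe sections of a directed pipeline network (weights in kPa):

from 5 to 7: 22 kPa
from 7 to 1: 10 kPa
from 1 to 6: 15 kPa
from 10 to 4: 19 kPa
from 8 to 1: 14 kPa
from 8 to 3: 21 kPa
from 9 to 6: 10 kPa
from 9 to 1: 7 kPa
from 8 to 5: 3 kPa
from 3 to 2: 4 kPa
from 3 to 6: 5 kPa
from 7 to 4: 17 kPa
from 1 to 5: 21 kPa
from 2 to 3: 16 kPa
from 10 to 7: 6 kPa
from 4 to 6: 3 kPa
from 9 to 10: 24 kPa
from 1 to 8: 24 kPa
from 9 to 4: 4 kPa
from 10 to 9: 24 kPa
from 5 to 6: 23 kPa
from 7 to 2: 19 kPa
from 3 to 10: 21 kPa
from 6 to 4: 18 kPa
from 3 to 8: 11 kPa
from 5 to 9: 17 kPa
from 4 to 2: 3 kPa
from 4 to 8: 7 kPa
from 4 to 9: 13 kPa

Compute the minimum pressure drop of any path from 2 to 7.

43 kPa

Running Dijkstra from 2:
2: 0
3: 16  (via 2)
6: 21  (via 3)
8: 27  (via 3)
5: 30  (via 8)
10: 37  (via 3)
4: 39  (via 6)
1: 41  (via 8)
7: 43  (via 10)
Shortest route: 2–3–10–7 = 43 kPa.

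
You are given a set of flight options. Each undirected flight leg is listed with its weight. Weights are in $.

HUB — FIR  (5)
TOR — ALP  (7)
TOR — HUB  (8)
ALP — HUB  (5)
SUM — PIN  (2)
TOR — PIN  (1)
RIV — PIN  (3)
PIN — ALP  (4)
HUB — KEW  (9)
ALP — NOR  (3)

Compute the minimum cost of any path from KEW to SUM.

Running Dijkstra from KEW:
KEW: 0
HUB: 9  (via KEW)
ALP: 14  (via HUB)
FIR: 14  (via HUB)
NOR: 17  (via ALP)
TOR: 17  (via HUB)
PIN: 18  (via ALP)
SUM: 20  (via PIN)
Shortest route: KEW–HUB–ALP–PIN–SUM = $20.

$20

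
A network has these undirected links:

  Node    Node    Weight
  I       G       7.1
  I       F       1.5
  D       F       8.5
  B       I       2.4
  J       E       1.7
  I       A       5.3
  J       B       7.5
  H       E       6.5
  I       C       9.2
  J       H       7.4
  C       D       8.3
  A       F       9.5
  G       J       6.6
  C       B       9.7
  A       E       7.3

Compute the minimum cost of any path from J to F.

11.4

Compare a few routes:
J - E - A - I - F: 1.7+7.3+5.3+1.5 = 15.8
J - G - I - F: 6.6+7.1+1.5 = 15.2
J - B - I - F: 7.5+2.4+1.5 = 11.4
The minimum is 11.4 via J - B - I - F.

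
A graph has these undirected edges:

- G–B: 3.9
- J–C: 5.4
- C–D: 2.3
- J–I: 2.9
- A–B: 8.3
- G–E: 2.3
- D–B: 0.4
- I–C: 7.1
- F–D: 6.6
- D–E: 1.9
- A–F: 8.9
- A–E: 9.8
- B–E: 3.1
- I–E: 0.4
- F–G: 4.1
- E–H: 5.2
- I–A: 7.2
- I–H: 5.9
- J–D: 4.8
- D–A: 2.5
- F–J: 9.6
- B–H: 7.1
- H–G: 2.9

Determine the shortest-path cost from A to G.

Candidate routes:
A - D - E - G: 2.5+1.9+2.3 = 6.7
A - D - B - G: 2.5+0.4+3.9 = 6.8
Cheapest is A - D - E - G at 6.7.

6.7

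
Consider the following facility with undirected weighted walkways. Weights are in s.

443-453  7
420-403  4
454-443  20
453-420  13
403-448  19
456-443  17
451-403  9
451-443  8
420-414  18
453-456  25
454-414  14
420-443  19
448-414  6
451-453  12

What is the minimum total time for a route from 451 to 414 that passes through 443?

42 s

Shortest 451→443: 451–443 = 8
Best 443 to 414: 443–454–414 costing 34
Total via 443: 8 + 34 = 42 s.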